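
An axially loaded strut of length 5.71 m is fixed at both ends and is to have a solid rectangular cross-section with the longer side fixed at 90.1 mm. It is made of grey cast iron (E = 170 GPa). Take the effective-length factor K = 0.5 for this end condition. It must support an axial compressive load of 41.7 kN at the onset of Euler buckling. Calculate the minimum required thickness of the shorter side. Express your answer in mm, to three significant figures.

L_e = K·L = 0.5 × 5.71 = 2.855 m
Required I = P_cr·L_e²/(π²E) = 4.170×10^4 × 2.855² / (π² × 1.70×10^11) = 2.026×10^-7 m⁴
I_req = 2.026×10^5 mm⁴
Rectangle, weak axis: I_min = h·b³/12 with h = 90.1 mm fixed  ⇒  b = (12I/h)^(1/3) = 30.0 mm

b ≈ 30.0 mm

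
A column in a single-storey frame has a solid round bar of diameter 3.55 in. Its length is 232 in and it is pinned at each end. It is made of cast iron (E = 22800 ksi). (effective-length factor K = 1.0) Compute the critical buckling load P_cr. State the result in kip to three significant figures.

I = πd⁴/64 = π×3.55⁴/64 = 7.796 in⁴
Effective length L_e = K·L = 1 × 232 = 232.0 in
P_cr = π²EI / L_e² = π² × 22800×10³ × 7.796 / 232.0² = 3.259×10^4 lb

P_cr ≈ 32.6 kip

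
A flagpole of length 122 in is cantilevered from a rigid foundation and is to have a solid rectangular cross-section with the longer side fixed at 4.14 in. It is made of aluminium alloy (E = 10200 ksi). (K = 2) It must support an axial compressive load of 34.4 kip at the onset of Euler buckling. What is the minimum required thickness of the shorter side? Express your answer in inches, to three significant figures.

b ≈ 3.89 in

L_e = K·L = 2 × 122 = 244.0 in
Required I = P_cr·L_e²/(π²E) = 3.440×10^4 × 244.0² / (π² × 1.02×10^7) = 20.34 in⁴
Rectangle, weak axis: I_min = h·b³/12 with h = 4.14 in fixed  ⇒  b = (12I/h)^(1/3) = 3.89 in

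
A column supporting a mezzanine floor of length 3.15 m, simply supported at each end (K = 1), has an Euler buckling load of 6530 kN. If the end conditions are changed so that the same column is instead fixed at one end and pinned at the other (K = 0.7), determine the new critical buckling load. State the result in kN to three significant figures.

P_cr ≈ 13300 kN

P_cr ∝ 1/K², so P_cr,new = P_cr,old × (K_old/K_new)² = 6530 × (1/0.7)²
= 6530 × 2.041 = 13300 kN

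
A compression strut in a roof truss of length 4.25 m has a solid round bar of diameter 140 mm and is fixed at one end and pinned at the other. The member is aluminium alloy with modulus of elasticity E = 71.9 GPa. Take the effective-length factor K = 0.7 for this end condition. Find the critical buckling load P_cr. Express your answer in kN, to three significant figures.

I = πd⁴/64 = π×140⁴/64 = 1.886×10^7 mm⁴
I = 1.886×10^7 mm⁴ = 1.886×10^-5 m⁴
Effective length L_e = K·L = 0.7 × 4.25 = 2.975 m
P_cr = π²EI / L_e² = π² × 71.9×10⁹ × 1.886×10^-5 / 2.975² = 1.512×10^6 N

P_cr ≈ 1510 kN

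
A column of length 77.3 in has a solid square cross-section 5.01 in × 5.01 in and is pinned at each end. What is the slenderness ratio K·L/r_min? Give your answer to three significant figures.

I = a⁴/12 = 5.01⁴/12 = 52.50 in⁴
A = 25.10 in²;  r_min = √(I/A) = √(52.50/25.10) = 1.446 in
L_e = K·L = 1 × 77.3 = 77.30 in
λ = L_e / r_min = 77.300 / 1.446 = 53.4

λ ≈ 53.4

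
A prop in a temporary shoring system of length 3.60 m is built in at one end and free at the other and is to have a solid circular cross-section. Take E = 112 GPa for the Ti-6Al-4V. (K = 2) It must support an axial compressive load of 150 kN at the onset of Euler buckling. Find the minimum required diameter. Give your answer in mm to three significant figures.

L_e = K·L = 2 × 3.60 = 7.200 m
Required I = P_cr·L_e²/(π²E) = 1.500×10^5 × 7.200² / (π² × 1.12×10^11) = 7.035×10^-6 m⁴
I_req = 7.035×10^6 mm⁴
Solid circle: I = πd⁴/64  ⇒  d = (64I/π)^(1/4) = (64×7.035×10^6/π)^(1/4) = 109 mm

d ≈ 109 mm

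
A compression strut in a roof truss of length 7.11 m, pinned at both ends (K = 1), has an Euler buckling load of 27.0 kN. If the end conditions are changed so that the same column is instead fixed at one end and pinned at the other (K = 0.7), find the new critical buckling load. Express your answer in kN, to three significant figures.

P_cr ≈ 55.1 kN

P_cr ∝ 1/K², so P_cr,new = P_cr,old × (K_old/K_new)² = 27.0 × (1/0.7)²
= 27.0 × 2.041 = 55.1 kN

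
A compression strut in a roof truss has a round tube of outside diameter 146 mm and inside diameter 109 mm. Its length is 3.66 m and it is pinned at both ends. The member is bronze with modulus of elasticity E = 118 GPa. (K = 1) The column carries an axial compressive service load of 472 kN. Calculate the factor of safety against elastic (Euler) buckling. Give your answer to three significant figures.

n ≈ 2.83

d_o = 146 mm, d_i = 109 mm
I = π(d_o⁴ − d_i⁴)/64 = π(146⁴ − 109.0⁴)/64 = 1.537×10^7 mm⁴
I = 1.537×10^7 mm⁴ = 1.537×10^-5 m⁴
Effective length L_e = K·L = 1 × 3.66 = 3.660 m
P_cr = π²EI / L_e² = π² × 118×10⁹ × 1.537×10^-5 / 3.660² = 1.337×10^6 N
Factor of safety n = P_cr / P = 1336.7 / 472 = 2.83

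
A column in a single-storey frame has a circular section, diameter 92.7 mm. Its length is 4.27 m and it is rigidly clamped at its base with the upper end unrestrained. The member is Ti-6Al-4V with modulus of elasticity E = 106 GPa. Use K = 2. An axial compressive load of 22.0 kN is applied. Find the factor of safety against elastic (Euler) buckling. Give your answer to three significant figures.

n ≈ 2.36

I = πd⁴/64 = π×92.7⁴/64 = 3.625×10^6 mm⁴
I = 3.625×10^6 mm⁴ = 3.625×10^-6 m⁴
Effective length L_e = K·L = 2 × 4.27 = 8.540 m
P_cr = π²EI / L_e² = π² × 106×10⁹ × 3.625×10^-6 / 8.540² = 5.200×10^4 N
Factor of safety n = P_cr / P = 51.997 / 22.0 = 2.36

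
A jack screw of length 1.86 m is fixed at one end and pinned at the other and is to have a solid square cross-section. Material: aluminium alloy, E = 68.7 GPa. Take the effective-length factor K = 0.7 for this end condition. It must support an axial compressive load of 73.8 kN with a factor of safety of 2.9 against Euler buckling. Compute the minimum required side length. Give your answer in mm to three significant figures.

a ≈ 50.3 mm

Required P_cr = n·P = 2.9 × 73.8 = 214.0 kN
L_e = K·L = 0.7 × 1.86 = 1.302 m
Required I = P_cr·L_e²/(π²E) = 2.140×10^5 × 1.302² / (π² × 6.87×10^10) = 5.351×10^-7 m⁴
I_req = 5.351×10^5 mm⁴
Solid square: I = a⁴/12  ⇒  a = (12I)^(1/4) = (12×5.351×10^5)^(1/4) = 50.3 mm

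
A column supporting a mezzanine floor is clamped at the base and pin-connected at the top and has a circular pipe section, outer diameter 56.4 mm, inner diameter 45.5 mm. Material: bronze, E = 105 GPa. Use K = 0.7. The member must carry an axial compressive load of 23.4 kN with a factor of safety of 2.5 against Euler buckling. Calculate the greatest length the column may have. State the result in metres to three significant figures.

L_max ≈ 3.22 m

d_o = 56.4 mm, d_i = 45.5 mm
I = π(d_o⁴ − d_i⁴)/64 = π(56.4⁴ − 45.50⁴)/64 = 2.863×10^5 mm⁴
I = 2.863×10^-7 m⁴
Required critical load P_cr = n·P = 2.5 × 23.4 = 58.50 kN = 5.850×10^4 N
From P_cr = π²EI/(K·L)²:  L = (1/K)·√(π²EI/P_cr) = (1/0.7)·√(π²×1.05×10^11×2.863×10^-7/5.850×10^4)
L = 3.22 m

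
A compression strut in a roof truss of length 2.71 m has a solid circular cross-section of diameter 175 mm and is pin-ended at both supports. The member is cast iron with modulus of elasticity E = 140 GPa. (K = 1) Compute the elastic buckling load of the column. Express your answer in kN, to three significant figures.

P_cr ≈ 8660 kN

I = πd⁴/64 = π×175⁴/64 = 4.604×10^7 mm⁴
I = 4.604×10^7 mm⁴ = 4.604×10^-5 m⁴
Effective length L_e = K·L = 1 × 2.71 = 2.710 m
P_cr = π²EI / L_e² = π² × 140×10⁹ × 4.604×10^-5 / 2.710² = 8.662×10^6 N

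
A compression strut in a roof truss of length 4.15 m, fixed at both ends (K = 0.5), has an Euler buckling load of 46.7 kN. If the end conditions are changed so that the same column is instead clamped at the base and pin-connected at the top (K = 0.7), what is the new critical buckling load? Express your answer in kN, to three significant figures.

P_cr ≈ 23.8 kN

P_cr ∝ 1/K², so P_cr,new = P_cr,old × (K_old/K_new)² = 46.7 × (0.5/0.7)²
= 46.7 × 0.5102 = 23.8 kN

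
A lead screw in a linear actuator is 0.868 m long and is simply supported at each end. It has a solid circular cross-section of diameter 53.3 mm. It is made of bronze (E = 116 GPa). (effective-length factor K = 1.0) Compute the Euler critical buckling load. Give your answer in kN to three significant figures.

P_cr ≈ 602 kN

I = πd⁴/64 = π×53.3⁴/64 = 3.962×10^5 mm⁴
I = 3.962×10^5 mm⁴ = 3.962×10^-7 m⁴
Effective length L_e = K·L = 1 × 0.868 = 0.8680 m
P_cr = π²EI / L_e² = π² × 116×10⁹ × 3.962×10^-7 / 0.8680² = 6.020×10^5 N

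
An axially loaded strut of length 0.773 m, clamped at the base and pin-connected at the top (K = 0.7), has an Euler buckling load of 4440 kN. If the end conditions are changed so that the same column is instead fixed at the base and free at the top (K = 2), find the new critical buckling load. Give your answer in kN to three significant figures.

P_cr ∝ 1/K², so P_cr,new = P_cr,old × (K_old/K_new)² = 4440 × (0.7/2)²
= 4440 × 0.1225 = 544 kN

P_cr ≈ 544 kN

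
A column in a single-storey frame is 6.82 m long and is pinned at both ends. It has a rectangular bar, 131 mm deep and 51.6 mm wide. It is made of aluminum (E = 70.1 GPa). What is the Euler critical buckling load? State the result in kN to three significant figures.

P_cr ≈ 22.3 kN

Buckling occurs about the weak axis: I_min = h·b³/12 with b = 51.6 mm (the shorter side).
I_min = 131×51.6³/12 = 1.500×10^6 mm⁴
I = 1.500×10^6 mm⁴ = 1.500×10^-6 m⁴
Effective length L_e = K·L = 1 × 6.82 = 6.820 m
P_cr = π²EI / L_e² = π² × 70.1×10⁹ × 1.500×10^-6 / 6.820² = 2.231×10^4 N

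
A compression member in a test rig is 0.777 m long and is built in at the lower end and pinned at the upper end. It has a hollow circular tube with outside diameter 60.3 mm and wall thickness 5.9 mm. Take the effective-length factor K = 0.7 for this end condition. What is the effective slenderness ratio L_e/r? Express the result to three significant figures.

λ ≈ 28.1

Inner diameter d_i = 60.3 − 2×5.9 = 48.50 mm
I = π(d_o⁴ − d_i⁴)/64 = π(60.3⁴ − 48.50⁴)/64 = 3.774×10^5 mm⁴
A = 1.008×10^3 mm²;  r_min = √(I/A) = √(3.774×10^5/1.008×10^3) = 19.35 mm
L_e = K·L = 0.7 × 0.777 m = 0.5439 m = 543.90 mm
λ = L_e / r_min = 543.90 / 19.35 = 28.1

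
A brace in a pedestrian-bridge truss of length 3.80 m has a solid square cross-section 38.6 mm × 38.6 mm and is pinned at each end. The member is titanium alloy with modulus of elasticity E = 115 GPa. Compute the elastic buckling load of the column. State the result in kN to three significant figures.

I = a⁴/12 = 38.6⁴/12 = 1.850×10^5 mm⁴
I = 1.850×10^5 mm⁴ = 1.850×10^-7 m⁴
Effective length L_e = K·L = 1 × 3.80 = 3.800 m
P_cr = π²EI / L_e² = π² × 115×10⁹ × 1.850×10^-7 / 3.800² = 1.454×10^4 N

P_cr ≈ 14.5 kN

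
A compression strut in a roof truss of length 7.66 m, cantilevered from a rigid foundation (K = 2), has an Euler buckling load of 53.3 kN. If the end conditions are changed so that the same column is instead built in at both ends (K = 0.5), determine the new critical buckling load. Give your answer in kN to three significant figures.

P_cr ≈ 853 kN

P_cr ∝ 1/K², so P_cr,new = P_cr,old × (K_old/K_new)² = 53.3 × (2/0.5)²
= 53.3 × 16.00 = 853 kN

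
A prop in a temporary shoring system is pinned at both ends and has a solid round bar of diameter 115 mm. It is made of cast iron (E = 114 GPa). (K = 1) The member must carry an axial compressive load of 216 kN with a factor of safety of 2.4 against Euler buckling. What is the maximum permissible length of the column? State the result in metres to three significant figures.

I = πd⁴/64 = π×115⁴/64 = 8.585×10^6 mm⁴
I = 8.585×10^-6 m⁴
Required critical load P_cr = n·P = 2.4 × 216 = 518.4 kN = 5.184×10^5 N
From P_cr = π²EI/(K·L)²:  L = (1/K)·√(π²EI/P_cr) = (1/1)·√(π²×1.14×10^11×8.585×10^-6/5.184×10^5)
L = 4.32 m

L_max ≈ 4.32 m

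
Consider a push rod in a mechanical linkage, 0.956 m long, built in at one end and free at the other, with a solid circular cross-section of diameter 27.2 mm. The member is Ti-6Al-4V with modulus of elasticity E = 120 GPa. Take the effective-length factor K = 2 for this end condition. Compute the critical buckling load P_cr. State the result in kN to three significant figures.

I = πd⁴/64 = π×27.2⁴/64 = 2.687×10^4 mm⁴
I = 2.687×10^4 mm⁴ = 2.687×10^-8 m⁴
Effective length L_e = K·L = 2 × 0.956 = 1.912 m
P_cr = π²EI / L_e² = π² × 120×10⁹ × 2.687×10^-8 / 1.912² = 8.705×10^3 N

P_cr ≈ 8.70 kN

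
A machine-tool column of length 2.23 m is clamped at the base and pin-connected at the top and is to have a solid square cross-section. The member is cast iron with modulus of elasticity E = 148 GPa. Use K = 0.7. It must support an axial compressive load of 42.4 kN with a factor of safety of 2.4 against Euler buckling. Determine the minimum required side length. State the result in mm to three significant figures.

Required P_cr = n·P = 2.4 × 42.4 = 101.8 kN
L_e = K·L = 0.7 × 2.23 = 1.561 m
Required I = P_cr·L_e²/(π²E) = 1.018×10^5 × 1.561² / (π² × 1.48×10^11) = 1.698×10^-7 m⁴
I_req = 1.698×10^5 mm⁴
Solid square: I = a⁴/12  ⇒  a = (12I)^(1/4) = (12×1.698×10^5)^(1/4) = 37.8 mm

a ≈ 37.8 mm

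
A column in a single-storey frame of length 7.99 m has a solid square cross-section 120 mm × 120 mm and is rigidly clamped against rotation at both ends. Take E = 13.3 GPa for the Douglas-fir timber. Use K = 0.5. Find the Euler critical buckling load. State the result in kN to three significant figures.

I = a⁴/12 = 120⁴/12 = 1.728×10^7 mm⁴
I = 1.728×10^7 mm⁴ = 1.728×10^-5 m⁴
Effective length L_e = K·L = 0.5 × 7.99 = 3.995 m
P_cr = π²EI / L_e² = π² × 13.3×10⁹ × 1.728×10^-5 / 3.995² = 1.421×10^5 N

P_cr ≈ 142 kN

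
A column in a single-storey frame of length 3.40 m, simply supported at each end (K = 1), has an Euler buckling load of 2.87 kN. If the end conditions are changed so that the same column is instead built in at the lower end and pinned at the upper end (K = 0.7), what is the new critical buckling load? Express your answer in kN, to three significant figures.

P_cr ∝ 1/K², so P_cr,new = P_cr,old × (K_old/K_new)² = 2.87 × (1/0.7)²
= 2.87 × 2.041 = 5.86 kN

P_cr ≈ 5.86 kN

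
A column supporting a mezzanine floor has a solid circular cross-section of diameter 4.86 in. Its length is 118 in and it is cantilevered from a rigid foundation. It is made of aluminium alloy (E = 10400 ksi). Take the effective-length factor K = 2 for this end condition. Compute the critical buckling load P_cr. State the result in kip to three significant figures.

P_cr ≈ 50.5 kip

I = πd⁴/64 = π×4.86⁴/64 = 27.39 in⁴
Effective length L_e = K·L = 2 × 118 = 236.0 in
P_cr = π²EI / L_e² = π² × 10400×10³ × 27.39 / 236.0² = 5.047×10^4 lb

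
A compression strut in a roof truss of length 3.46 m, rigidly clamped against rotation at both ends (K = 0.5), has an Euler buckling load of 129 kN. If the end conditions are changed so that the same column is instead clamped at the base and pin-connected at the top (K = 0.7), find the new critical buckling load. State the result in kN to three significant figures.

P_cr ∝ 1/K², so P_cr,new = P_cr,old × (K_old/K_new)² = 129 × (0.5/0.7)²
= 129 × 0.5102 = 65.8 kN

P_cr ≈ 65.8 kN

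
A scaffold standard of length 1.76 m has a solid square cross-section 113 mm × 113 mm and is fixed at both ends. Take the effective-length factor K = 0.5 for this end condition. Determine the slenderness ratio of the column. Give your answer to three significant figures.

For a square r = a/√12 = 113/√12 = 32.62 mm
L_e = K·L = 0.5 × 1.76 m = 0.8800 m = 880.00 mm
λ = L_e / r_min = 880.00 / 32.62 = 27.0

λ ≈ 27.0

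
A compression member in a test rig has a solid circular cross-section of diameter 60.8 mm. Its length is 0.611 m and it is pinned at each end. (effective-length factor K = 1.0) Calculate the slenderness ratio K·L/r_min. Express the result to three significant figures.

λ ≈ 40.2

For a solid circle r = d/4 = 60.8/4 = 15.20 mm
L_e = K·L = 1 × 0.611 m = 0.6110 m = 611.00 mm
λ = L_e / r_min = 611.00 / 15.20 = 40.2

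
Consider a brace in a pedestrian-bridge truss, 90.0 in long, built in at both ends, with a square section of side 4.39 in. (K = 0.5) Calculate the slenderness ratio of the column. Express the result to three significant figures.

λ ≈ 35.5

For a square r = a/√12 = 4.39/√12 = 1.267 in
L_e = K·L = 0.5 × 90.0 = 45.00 in
λ = L_e / r_min = 45.000 / 1.267 = 35.5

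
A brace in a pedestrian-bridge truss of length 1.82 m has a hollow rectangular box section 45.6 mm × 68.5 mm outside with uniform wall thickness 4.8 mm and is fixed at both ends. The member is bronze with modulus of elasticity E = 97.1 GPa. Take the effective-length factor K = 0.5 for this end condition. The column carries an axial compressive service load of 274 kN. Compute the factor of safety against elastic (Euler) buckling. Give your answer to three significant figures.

Inner dimensions: h_i = 68.5 − 2×4.8 = 58.90 mm, b_i = 45.6 − 2×4.8 = 36.00 mm
Weak-axis I_min = (h_o·b_o³ − h_i·b_i³)/12 with b_o = 45.6, b_i = 36.00 mm (shorter outer/inner sides).
I_min = (68.5×45.6³ − 58.90×36.00³)/12 = 3.123×10^5 mm⁴
I = 3.123×10^5 mm⁴ = 3.123×10^-7 m⁴
Effective length L_e = K·L = 0.5 × 1.82 = 0.9100 m
P_cr = π²EI / L_e² = π² × 97.1×10⁹ × 3.123×10^-7 / 0.9100² = 3.614×10^5 N
Factor of safety n = P_cr / P = 361.36 / 274 = 1.32

n ≈ 1.32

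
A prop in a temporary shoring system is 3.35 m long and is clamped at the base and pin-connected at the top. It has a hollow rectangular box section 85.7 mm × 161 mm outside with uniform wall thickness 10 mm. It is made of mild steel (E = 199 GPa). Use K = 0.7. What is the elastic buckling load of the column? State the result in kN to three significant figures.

Inner dimensions: h_i = 161 − 2×10 = 141.0 mm, b_i = 85.7 − 2×10 = 65.70 mm
Weak-axis I_min = (h_o·b_o³ − h_i·b_i³)/12 with b_o = 85.7, b_i = 65.70 mm (shorter outer/inner sides).
I_min = (161×85.7³ − 141.0×65.70³)/12 = 5.113×10^6 mm⁴
I = 5.113×10^6 mm⁴ = 5.113×10^-6 m⁴
Effective length L_e = K·L = 0.7 × 3.35 = 2.345 m
P_cr = π²EI / L_e² = π² × 199×10⁹ × 5.113×10^-6 / 2.345² = 1.826×10^6 N

P_cr ≈ 1830 kN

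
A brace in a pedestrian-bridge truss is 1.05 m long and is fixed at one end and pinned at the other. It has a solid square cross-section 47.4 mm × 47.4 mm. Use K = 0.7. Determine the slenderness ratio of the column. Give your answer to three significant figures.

λ ≈ 53.7

I = a⁴/12 = 47.4⁴/12 = 4.207×10^5 mm⁴
A = 2.247×10^3 mm²;  r_min = √(I/A) = √(4.207×10^5/2.247×10^3) = 13.68 mm
L_e = K·L = 0.7 × 1.05 m = 0.7350 m = 735.00 mm
λ = L_e / r_min = 735.00 / 13.68 = 53.7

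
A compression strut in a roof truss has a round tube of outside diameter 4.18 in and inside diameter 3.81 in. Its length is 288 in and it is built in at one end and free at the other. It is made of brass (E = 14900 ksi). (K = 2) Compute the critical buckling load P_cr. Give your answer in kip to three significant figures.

d_o = 4.18 in, d_i = 3.81 in
I = π(d_o⁴ − d_i⁴)/64 = π(4.18⁴ − 3.810⁴)/64 = 4.642 in⁴
Effective length L_e = K·L = 2 × 288 = 576.0 in
P_cr = π²EI / L_e² = π² × 14900×10³ × 4.642 / 576.0² = 2.058×10^3 lb

P_cr ≈ 2.06 kip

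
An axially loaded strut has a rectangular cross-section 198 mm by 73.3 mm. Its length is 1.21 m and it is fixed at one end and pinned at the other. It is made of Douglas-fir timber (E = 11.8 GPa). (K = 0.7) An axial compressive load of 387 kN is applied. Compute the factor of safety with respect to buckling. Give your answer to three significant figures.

n ≈ 2.73

Buckling occurs about the weak axis: I_min = h·b³/12 with b = 73.3 mm (the shorter side).
I_min = 198×73.3³/12 = 6.498×10^6 mm⁴
I = 6.498×10^6 mm⁴ = 6.498×10^-6 m⁴
Effective length L_e = K·L = 0.7 × 1.21 = 0.8470 m
P_cr = π²EI / L_e² = π² × 11.8×10⁹ × 6.498×10^-6 / 0.8470² = 1.055×10^6 N
Factor of safety n = P_cr / P = 1054.9 / 387 = 2.73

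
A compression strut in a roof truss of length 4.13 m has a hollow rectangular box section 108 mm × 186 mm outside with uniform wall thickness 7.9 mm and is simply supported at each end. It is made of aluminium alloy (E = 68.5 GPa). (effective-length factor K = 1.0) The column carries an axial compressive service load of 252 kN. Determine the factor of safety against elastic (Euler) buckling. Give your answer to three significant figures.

Inner dimensions: h_i = 186 − 2×7.9 = 170.2 mm, b_i = 108 − 2×7.9 = 92.20 mm
Weak-axis I_min = (h_o·b_o³ − h_i·b_i³)/12 with b_o = 108, b_i = 92.20 mm (shorter outer/inner sides).
I_min = (186×108³ − 170.2×92.20³)/12 = 8.409×10^6 mm⁴
I = 8.409×10^6 mm⁴ = 8.409×10^-6 m⁴
Effective length L_e = K·L = 1 × 4.13 = 4.130 m
P_cr = π²EI / L_e² = π² × 68.5×10⁹ × 8.409×10^-6 / 4.130² = 3.333×10^5 N
Factor of safety n = P_cr / P = 333.30 / 252 = 1.32

n ≈ 1.32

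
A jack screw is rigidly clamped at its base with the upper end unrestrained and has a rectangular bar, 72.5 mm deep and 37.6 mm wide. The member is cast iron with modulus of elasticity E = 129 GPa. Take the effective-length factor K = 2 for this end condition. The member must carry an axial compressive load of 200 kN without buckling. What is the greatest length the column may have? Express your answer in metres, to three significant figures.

Buckling occurs about the weak axis: I_min = h·b³/12 with b = 37.6 mm (the shorter side).
I_min = 72.5×37.6³/12 = 3.212×10^5 mm⁴
I = 3.212×10^-7 m⁴
At the buckling limit P_cr = P = 2.000×10^5 N
From P_cr = π²EI/(K·L)²:  L = (1/K)·√(π²EI/P_cr) = (1/2)·√(π²×1.29×10^11×3.212×10^-7/2.000×10^5)
L = 0.715 m

L_max ≈ 0.715 m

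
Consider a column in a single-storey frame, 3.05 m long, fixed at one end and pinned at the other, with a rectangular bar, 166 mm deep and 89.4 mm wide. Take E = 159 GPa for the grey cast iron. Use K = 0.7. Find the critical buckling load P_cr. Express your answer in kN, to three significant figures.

P_cr ≈ 3400 kN

Buckling occurs about the weak axis: I_min = h·b³/12 with b = 89.4 mm (the shorter side).
I_min = 166×89.4³/12 = 9.884×10^6 mm⁴
I = 9.884×10^6 mm⁴ = 9.884×10^-6 m⁴
Effective length L_e = K·L = 0.7 × 3.05 = 2.135 m
P_cr = π²EI / L_e² = π² × 159×10⁹ × 9.884×10^-6 / 2.135² = 3.403×10^6 N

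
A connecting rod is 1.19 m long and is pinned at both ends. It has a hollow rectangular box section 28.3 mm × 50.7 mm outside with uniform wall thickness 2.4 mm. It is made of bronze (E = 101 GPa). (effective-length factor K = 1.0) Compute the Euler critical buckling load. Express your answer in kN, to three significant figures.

P_cr ≈ 32.5 kN

Inner dimensions: h_i = 50.7 − 2×2.4 = 45.90 mm, b_i = 28.3 − 2×2.4 = 23.50 mm
Weak-axis I_min = (h_o·b_o³ − h_i·b_i³)/12 with b_o = 28.3, b_i = 23.50 mm (shorter outer/inner sides).
I_min = (50.7×28.3³ − 45.90×23.50³)/12 = 4.612×10^4 mm⁴
I = 4.612×10^4 mm⁴ = 4.612×10^-8 m⁴
Effective length L_e = K·L = 1 × 1.19 = 1.190 m
P_cr = π²EI / L_e² = π² × 101×10⁹ × 4.612×10^-8 / 1.190² = 3.247×10^4 N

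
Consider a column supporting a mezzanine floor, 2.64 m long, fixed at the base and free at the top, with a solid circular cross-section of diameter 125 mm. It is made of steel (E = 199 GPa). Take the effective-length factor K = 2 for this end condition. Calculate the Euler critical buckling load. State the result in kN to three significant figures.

P_cr ≈ 844 kN

I = πd⁴/64 = π×125⁴/64 = 1.198×10^7 mm⁴
I = 1.198×10^7 mm⁴ = 1.198×10^-5 m⁴
Effective length L_e = K·L = 2 × 2.64 = 5.280 m
P_cr = π²EI / L_e² = π² × 199×10⁹ × 1.198×10^-5 / 5.280² = 8.443×10^5 N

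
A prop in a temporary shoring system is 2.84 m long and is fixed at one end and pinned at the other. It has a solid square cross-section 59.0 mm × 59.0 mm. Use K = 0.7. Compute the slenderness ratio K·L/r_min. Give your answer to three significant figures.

For a square r = a/√12 = 59.0/√12 = 17.03 mm
L_e = K·L = 0.7 × 2.84 m = 1.988 m = 1988.0 mm
λ = L_e / r_min = 1988.0 / 17.03 = 117

λ ≈ 117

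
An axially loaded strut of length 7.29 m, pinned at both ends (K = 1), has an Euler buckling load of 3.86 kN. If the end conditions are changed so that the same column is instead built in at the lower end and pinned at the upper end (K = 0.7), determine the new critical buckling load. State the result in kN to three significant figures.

P_cr ∝ 1/K², so P_cr,new = P_cr,old × (K_old/K_new)² = 3.86 × (1/0.7)²
= 3.86 × 2.041 = 7.88 kN

P_cr ≈ 7.88 kN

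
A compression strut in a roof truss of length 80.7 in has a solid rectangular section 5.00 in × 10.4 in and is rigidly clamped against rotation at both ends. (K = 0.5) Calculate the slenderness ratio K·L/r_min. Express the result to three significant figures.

λ ≈ 28.0

Buckling occurs about the weak axis: I_min = h·b³/12 with b = 5.00 in (the shorter side).
I_min = 10.4×5.00³/12 = 108.3 in⁴
A = 52.00 in²;  r_min = √(I/A) = √(108.3/52.00) = 1.443 in
L_e = K·L = 0.5 × 80.7 = 40.35 in
λ = L_e / r_min = 40.350 / 1.443 = 28.0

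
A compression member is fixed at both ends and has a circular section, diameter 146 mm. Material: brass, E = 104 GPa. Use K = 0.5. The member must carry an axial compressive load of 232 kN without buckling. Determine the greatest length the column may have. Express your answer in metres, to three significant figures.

I = πd⁴/64 = π×146⁴/64 = 2.230×10^7 mm⁴
I = 2.230×10^-5 m⁴
At the buckling limit P_cr = P = 2.320×10^5 N
From P_cr = π²EI/(K·L)²:  L = (1/K)·√(π²EI/P_cr) = (1/0.5)·√(π²×1.04×10^11×2.230×10^-5/2.320×10^5)
L = 19.9 m

L_max ≈ 19.9 m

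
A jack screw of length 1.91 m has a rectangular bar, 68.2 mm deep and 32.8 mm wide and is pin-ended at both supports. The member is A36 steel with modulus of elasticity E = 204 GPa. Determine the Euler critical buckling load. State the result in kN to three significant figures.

Buckling occurs about the weak axis: I_min = h·b³/12 with b = 32.8 mm (the shorter side).
I_min = 68.2×32.8³/12 = 2.006×10^5 mm⁴
I = 2.006×10^5 mm⁴ = 2.006×10^-7 m⁴
Effective length L_e = K·L = 1 × 1.91 = 1.910 m
P_cr = π²EI / L_e² = π² × 204×10⁹ × 2.006×10^-7 / 1.910² = 1.107×10^5 N

P_cr ≈ 111 kN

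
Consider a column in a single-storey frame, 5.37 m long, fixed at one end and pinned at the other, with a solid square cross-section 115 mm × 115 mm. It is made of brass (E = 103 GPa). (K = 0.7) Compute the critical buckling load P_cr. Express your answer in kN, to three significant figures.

I = a⁴/12 = 115⁴/12 = 1.458×10^7 mm⁴
I = 1.458×10^7 mm⁴ = 1.458×10^-5 m⁴
Effective length L_e = K·L = 0.7 × 5.37 = 3.759 m
P_cr = π²EI / L_e² = π² × 103×10⁹ × 1.458×10^-5 / 3.759² = 1.049×10^6 N

P_cr ≈ 1050 kN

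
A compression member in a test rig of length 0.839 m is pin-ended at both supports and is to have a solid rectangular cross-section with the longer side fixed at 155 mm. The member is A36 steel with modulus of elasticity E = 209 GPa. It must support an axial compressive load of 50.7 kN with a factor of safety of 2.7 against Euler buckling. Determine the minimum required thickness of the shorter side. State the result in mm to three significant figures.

Required P_cr = n·P = 2.7 × 50.7 = 136.9 kN
L_e = K·L = 1 × 0.839 = 0.8390 m
Required I = P_cr·L_e²/(π²E) = 1.369×10^5 × 0.8390² / (π² × 2.09×10^11) = 4.671×10^-8 m⁴
I_req = 4.671×10^4 mm⁴
Rectangle, weak axis: I_min = h·b³/12 with h = 155 mm fixed  ⇒  b = (12I/h)^(1/3) = 15.3 mm

b ≈ 15.3 mm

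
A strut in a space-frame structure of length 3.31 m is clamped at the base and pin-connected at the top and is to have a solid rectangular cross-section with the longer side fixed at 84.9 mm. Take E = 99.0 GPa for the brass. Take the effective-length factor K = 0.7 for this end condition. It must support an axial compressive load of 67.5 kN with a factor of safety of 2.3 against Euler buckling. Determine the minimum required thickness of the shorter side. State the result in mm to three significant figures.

b ≈ 49.4 mm

Required P_cr = n·P = 2.3 × 67.5 = 155.2 kN
L_e = K·L = 0.7 × 3.31 = 2.317 m
Required I = P_cr·L_e²/(π²E) = 1.552×10^5 × 2.317² / (π² × 9.90×10^10) = 8.530×10^-7 m⁴
I_req = 8.530×10^5 mm⁴
Rectangle, weak axis: I_min = h·b³/12 with h = 84.9 mm fixed  ⇒  b = (12I/h)^(1/3) = 49.4 mm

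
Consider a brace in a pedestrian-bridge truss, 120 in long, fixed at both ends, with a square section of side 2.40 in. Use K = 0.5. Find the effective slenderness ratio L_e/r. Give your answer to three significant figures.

λ ≈ 86.6

I = a⁴/12 = 2.40⁴/12 = 2.765 in⁴
A = 5.760 in²;  r_min = √(I/A) = √(2.765/5.760) = 0.6928 in
L_e = K·L = 0.5 × 120 = 60.00 in
λ = L_e / r_min = 60.000 / 0.6928 = 86.6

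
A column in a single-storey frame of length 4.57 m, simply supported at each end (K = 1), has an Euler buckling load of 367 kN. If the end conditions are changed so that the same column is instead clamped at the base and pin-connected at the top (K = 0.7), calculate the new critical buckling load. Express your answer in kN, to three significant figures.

P_cr ∝ 1/K², so P_cr,new = P_cr,old × (K_old/K_new)² = 367 × (1/0.7)²
= 367 × 2.041 = 749 kN

P_cr ≈ 749 kN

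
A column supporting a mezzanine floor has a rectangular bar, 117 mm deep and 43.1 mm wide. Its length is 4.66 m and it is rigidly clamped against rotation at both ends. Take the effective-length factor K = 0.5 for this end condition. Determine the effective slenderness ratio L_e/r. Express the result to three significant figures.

For a rectangle r_min = b/√12 = 43.1/√12 = 12.44 mm
L_e = K·L = 0.5 × 4.66 m = 2.330 m = 2330.0 mm
λ = L_e / r_min = 2330.0 / 12.44 = 187

λ ≈ 187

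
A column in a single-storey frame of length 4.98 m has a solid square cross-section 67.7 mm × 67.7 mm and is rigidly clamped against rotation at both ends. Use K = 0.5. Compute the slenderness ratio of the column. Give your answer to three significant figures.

I = a⁴/12 = 67.7⁴/12 = 1.751×10^6 mm⁴
A = 4.583×10^3 mm²;  r_min = √(I/A) = √(1.751×10^6/4.583×10^3) = 19.54 mm
L_e = K·L = 0.5 × 4.98 m = 2.490 m = 2490.0 mm
λ = L_e / r_min = 2490.0 / 19.54 = 127

λ ≈ 127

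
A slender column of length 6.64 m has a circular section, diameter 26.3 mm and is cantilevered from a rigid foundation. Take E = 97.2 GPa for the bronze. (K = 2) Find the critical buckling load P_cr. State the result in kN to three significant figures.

P_cr ≈ 0.128 kN

I = πd⁴/64 = π×26.3⁴/64 = 2.349×10^4 mm⁴
I = 2.349×10^4 mm⁴ = 2.349×10^-8 m⁴
Effective length L_e = K·L = 2 × 6.64 = 13.28 m
P_cr = π²EI / L_e² = π² × 97.2×10⁹ × 2.349×10^-8 / 13.28² = 127.8 N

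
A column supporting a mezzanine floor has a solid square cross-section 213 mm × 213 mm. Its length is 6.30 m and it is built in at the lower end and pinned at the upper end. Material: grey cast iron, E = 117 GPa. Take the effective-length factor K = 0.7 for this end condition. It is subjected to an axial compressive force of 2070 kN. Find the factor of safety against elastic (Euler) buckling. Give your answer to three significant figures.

I = a⁴/12 = 213⁴/12 = 1.715×10^8 mm⁴
I = 1.715×10^8 mm⁴ = 1.715×10^-4 m⁴
Effective length L_e = K·L = 0.7 × 6.30 = 4.410 m
P_cr = π²EI / L_e² = π² × 117×10⁹ × 1.715×10^-4 / 4.410² = 1.018×10^7 N
Factor of safety n = P_cr / P = 10185 / 2070 = 4.92

n ≈ 4.92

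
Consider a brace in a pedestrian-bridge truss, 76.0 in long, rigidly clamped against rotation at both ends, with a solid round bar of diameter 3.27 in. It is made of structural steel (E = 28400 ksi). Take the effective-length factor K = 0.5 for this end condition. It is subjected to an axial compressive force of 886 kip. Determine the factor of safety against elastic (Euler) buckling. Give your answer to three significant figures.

n ≈ 1.23

I = πd⁴/64 = π×3.27⁴/64 = 5.613 in⁴
Effective length L_e = K·L = 0.5 × 76.0 = 38.00 in
P_cr = π²EI / L_e² = π² × 28400×10³ × 5.613 / 38.00² = 1.089×10^6 lb
Factor of safety n = P_cr / P = 1089.5 / 886 = 1.23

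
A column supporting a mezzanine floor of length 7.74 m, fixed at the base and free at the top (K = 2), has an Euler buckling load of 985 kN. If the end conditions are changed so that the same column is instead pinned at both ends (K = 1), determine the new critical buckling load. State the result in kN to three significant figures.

P_cr ≈ 3940 kN

P_cr ∝ 1/K², so P_cr,new = P_cr,old × (K_old/K_new)² = 985 × (2/1)²
= 985 × 4.000 = 3940 kN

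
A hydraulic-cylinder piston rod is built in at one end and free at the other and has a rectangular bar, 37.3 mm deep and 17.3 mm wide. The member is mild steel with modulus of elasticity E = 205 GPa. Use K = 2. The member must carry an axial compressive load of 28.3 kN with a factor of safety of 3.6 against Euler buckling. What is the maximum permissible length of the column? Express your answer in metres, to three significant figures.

Buckling occurs about the weak axis: I_min = h·b³/12 with b = 17.3 mm (the shorter side).
I_min = 37.3×17.3³/12 = 1.609×10^4 mm⁴
I = 1.609×10^-8 m⁴
Required critical load P_cr = n·P = 3.6 × 28.3 = 101.9 kN = 1.019×10^5 N
From P_cr = π²EI/(K·L)²:  L = (1/K)·√(π²EI/P_cr) = (1/2)·√(π²×2.05×10^11×1.609×10^-8/1.019×10^5)
L = 0.283 m

L_max ≈ 0.283 m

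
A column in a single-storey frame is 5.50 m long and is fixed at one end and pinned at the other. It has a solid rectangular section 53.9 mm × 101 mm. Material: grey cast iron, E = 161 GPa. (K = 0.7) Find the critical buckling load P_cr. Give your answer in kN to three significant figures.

Buckling occurs about the weak axis: I_min = h·b³/12 with b = 53.9 mm (the shorter side).
I_min = 101×53.9³/12 = 1.318×10^6 mm⁴
I = 1.318×10^6 mm⁴ = 1.318×10^-6 m⁴
Effective length L_e = K·L = 0.7 × 5.50 = 3.850 m
P_cr = π²EI / L_e² = π² × 161×10⁹ × 1.318×10^-6 / 3.850² = 1.413×10^5 N

P_cr ≈ 141 kN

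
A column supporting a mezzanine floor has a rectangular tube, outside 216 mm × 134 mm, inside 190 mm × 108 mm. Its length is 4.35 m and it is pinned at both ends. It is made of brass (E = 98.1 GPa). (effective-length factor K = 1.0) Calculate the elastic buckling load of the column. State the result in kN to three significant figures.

Weak-axis I_min = (h_o·b_o³ − h_i·b_i³)/12 with b_o = 134, b_i = 108.0 mm (shorter outer/inner sides).
I_min = (216×134³ − 190.0×108.0³)/12 = 2.336×10^7 mm⁴
I = 2.336×10^7 mm⁴ = 2.336×10^-5 m⁴
Effective length L_e = K·L = 1 × 4.35 = 4.350 m
P_cr = π²EI / L_e² = π² × 98.1×10⁹ × 2.336×10^-5 / 4.350² = 1.195×10^6 N

P_cr ≈ 1200 kN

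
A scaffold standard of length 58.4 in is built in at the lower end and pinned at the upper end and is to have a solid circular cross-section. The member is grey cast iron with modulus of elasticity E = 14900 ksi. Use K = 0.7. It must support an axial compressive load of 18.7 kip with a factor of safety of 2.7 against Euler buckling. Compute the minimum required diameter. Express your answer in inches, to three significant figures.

d ≈ 1.85 in

Required P_cr = n·P = 2.7 × 18.7 = 50.49 kip
L_e = K·L = 0.7 × 58.4 = 40.88 in
Required I = P_cr·L_e²/(π²E) = 5.049×10^4 × 40.88² / (π² × 1.49×10^7) = 0.5738 in⁴
Solid circle: I = πd⁴/64  ⇒  d = (64I/π)^(1/4) = (64×0.5738/π)^(1/4) = 1.85 in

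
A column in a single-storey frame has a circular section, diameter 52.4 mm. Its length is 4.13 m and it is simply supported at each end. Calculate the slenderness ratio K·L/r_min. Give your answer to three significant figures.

λ ≈ 315

For a solid circle r = d/4 = 52.4/4 = 13.10 mm
L_e = K·L = 1 × 4.13 m = 4.130 m = 4130.0 mm
λ = L_e / r_min = 4130.0 / 13.10 = 315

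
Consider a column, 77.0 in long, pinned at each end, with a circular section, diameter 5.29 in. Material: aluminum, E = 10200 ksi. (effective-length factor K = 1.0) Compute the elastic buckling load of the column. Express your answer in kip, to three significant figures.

I = πd⁴/64 = π×5.29⁴/64 = 38.44 in⁴
Effective length L_e = K·L = 1 × 77.0 = 77.00 in
P_cr = π²EI / L_e² = π² × 10200×10³ × 38.44 / 77.00² = 6.527×10^5 lb

P_cr ≈ 653 kip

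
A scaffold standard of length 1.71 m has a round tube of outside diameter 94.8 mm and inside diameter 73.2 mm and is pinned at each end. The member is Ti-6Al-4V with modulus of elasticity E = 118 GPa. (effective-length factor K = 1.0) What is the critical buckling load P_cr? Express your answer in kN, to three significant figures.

P_cr ≈ 1020 kN

d_o = 94.8 mm, d_i = 73.2 mm
I = π(d_o⁴ − d_i⁴)/64 = π(94.8⁴ − 73.20⁴)/64 = 2.555×10^6 mm⁴
I = 2.555×10^6 mm⁴ = 2.555×10^-6 m⁴
Effective length L_e = K·L = 1 × 1.71 = 1.710 m
P_cr = π²EI / L_e² = π² × 118×10⁹ × 2.555×10^-6 / 1.710² = 1.018×10^6 N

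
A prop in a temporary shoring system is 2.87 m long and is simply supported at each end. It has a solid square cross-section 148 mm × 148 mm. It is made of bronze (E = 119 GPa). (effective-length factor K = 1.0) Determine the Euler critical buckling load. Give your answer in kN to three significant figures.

P_cr ≈ 5700 kN

I = a⁴/12 = 148⁴/12 = 3.998×10^7 mm⁴
I = 3.998×10^7 mm⁴ = 3.998×10^-5 m⁴
Effective length L_e = K·L = 1 × 2.87 = 2.870 m
P_cr = π²EI / L_e² = π² × 119×10⁹ × 3.998×10^-5 / 2.870² = 5.701×10^6 N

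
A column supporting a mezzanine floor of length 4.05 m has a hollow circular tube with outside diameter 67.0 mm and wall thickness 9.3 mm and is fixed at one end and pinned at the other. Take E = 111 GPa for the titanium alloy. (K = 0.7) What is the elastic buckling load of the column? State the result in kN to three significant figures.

P_cr ≈ 98.1 kN

Inner diameter d_i = 67.0 − 2×9.3 = 48.40 mm
I = π(d_o⁴ − d_i⁴)/64 = π(67.0⁴ − 48.40⁴)/64 = 7.198×10^5 mm⁴
I = 7.198×10^5 mm⁴ = 7.198×10^-7 m⁴
Effective length L_e = K·L = 0.7 × 4.05 = 2.835 m
P_cr = π²EI / L_e² = π² × 111×10⁹ × 7.198×10^-7 / 2.835² = 9.811×10^4 N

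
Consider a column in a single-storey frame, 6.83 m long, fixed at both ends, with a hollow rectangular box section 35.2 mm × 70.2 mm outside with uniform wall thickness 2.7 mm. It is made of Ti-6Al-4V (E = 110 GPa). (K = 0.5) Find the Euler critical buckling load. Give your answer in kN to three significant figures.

P_cr ≈ 10.4 kN

Inner dimensions: h_i = 70.2 − 2×2.7 = 64.80 mm, b_i = 35.2 − 2×2.7 = 29.80 mm
Weak-axis I_min = (h_o·b_o³ − h_i·b_i³)/12 with b_o = 35.2, b_i = 29.80 mm (shorter outer/inner sides).
I_min = (70.2×35.2³ − 64.80×29.80³)/12 = 1.122×10^5 mm⁴
I = 1.122×10^5 mm⁴ = 1.122×10^-7 m⁴
Effective length L_e = K·L = 0.5 × 6.83 = 3.415 m
P_cr = π²EI / L_e² = π² × 110×10⁹ × 1.122×10^-7 / 3.415² = 1.045×10^4 N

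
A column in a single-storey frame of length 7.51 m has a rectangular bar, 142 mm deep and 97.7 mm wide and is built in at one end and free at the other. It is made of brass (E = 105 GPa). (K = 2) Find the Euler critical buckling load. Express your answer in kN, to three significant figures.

Buckling occurs about the weak axis: I_min = h·b³/12 with b = 97.7 mm (the shorter side).
I_min = 142×97.7³/12 = 1.104×10^7 mm⁴
I = 1.104×10^7 mm⁴ = 1.104×10^-5 m⁴
Effective length L_e = K·L = 2 × 7.51 = 15.02 m
P_cr = π²EI / L_e² = π² × 105×10⁹ × 1.104×10^-5 / 15.02² = 5.069×10^4 N

P_cr ≈ 50.7 kN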